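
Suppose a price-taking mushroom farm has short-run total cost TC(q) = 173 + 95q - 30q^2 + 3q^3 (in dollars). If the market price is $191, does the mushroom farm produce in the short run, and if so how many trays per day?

Variable cost is VC = 95q - 30q^2 + 3q^3, so AVC = VC/q = 95 - 30q + 3q^2 and MC = dTC/dq = 95 - 60q + 9q^2.
AVC is minimized where dAVC/dq = -30 + 6q = 0, at q = 5; min AVC = 95 - 30·5 + 3·5^2 = $20.
P = $191 exceeds min AVC = $20, so the firm stays open.
P = MC gives -96 - 60q + 9q^2 = 0, with roots -4/3 and 8. Take the larger (rising MC): q* = 8.
Check: AVC at q = 8 is $47 ≤ P, so revenue covers variable cost.
Profit = P·q − TC = 191·8 − 549 = $979.

Produce at q = 8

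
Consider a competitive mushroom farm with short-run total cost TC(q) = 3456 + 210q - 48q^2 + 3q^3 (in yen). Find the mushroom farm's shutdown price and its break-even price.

Shutdown price = ¥18; break-even price = ¥354

AVC = 210 - 48q + 3q^2; minimized at q = 8, giving min AVC = ¥18. That is the shutdown price.
ATC = 3456/q + 210 - 48q + 3q^2. Setting dATC/dq = −3456/q^2 − 48 + 6q = 0 gives q = 12 (since 6·12^3 − 48·12^2 = 3456).
min ATC = 3456/12 + 210 − 48·12 + 3·12^2 = ¥354. That is the break-even price.
For ¥18 ≤ P < ¥354 the firm produces at a loss; below ¥18 it shuts down.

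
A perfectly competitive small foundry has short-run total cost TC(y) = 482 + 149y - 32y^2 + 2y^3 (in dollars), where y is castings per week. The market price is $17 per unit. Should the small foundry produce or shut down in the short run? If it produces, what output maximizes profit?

Variable cost is VC = 149y - 32y^2 + 2y^3, so AVC = VC/y = 149 - 32y + 2y^2 and MC = dTC/dy = 149 - 64y + 6y^2.
AVC is minimized where dAVC/dy = -32 + 4y = 0, at y = 8; min AVC = 149 - 32·8 + 2·8^2 = $21.
With P < min AVC ($17 < $21), every unit sold adds to the loss.
The firm minimizes its loss by shutting down and losing only its fixed cost of $482.

Shut down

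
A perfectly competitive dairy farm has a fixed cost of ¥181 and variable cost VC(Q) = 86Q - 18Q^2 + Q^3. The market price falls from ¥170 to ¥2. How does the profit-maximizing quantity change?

Output falls from 14 to 0 (the firm shuts down)

AVC = 86 - 18Q + Q^2, minimized at Q = 9 where min AVC = ¥5. MC = 86 - 36Q + 3Q^2.
With P = ¥170 above the shutdown price, P = MC gives Q = 14.
At P = ¥2 < min AVC = ¥5, price no longer covers variable cost at any output, so the firm shuts down: Q = 0.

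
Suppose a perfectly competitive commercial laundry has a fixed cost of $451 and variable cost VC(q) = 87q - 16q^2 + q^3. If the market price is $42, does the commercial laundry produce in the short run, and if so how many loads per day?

Produce at q = 9

Strip out fixed cost: VC = 87q - 16q^2 + q^3. Then AVC = 87 - 16q + q^2 and MC = 87 - 32q + 3q^2.
The AVC parabola has its vertex at q = 16/2 = 8, where AVC = 87 - 16·8 + 8^2 = $23.
P = $42 exceeds min AVC = $23, so the firm stays open.
P = MC gives 45 - 32q + 3q^2 = 0, with roots 5/3 and 9. Take the larger (rising MC): q* = 9.
Check: AVC at q = 9 is $24 ≤ P, so revenue covers variable cost.
Profit = P·q − TC = 42·9 − 667 = -$289, a loss, but smaller than the $451 fixed cost the firm would lose by shutting down.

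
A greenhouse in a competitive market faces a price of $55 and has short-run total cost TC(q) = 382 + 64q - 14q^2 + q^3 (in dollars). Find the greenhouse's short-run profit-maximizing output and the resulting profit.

AVC = 64 - 14q + q^2 has its minimum $15 at q = 7; price $55 clears that bar, so the firm operates.
With MC = 64 - 28q + 3q^2, P = MC on the upward-sloping part at q* = 9.
TR = 55·9 = 495. TC = 382 + 171 = 553. Profit = 495 − 553 = -$58.
That loss of $58 beats the $382 the firm would lose by shutting down; producing recovers $324 of fixed cost.

Profit = -$58 at q = 9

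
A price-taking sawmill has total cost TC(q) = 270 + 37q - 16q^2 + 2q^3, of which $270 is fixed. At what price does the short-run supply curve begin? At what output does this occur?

$5 per unit, at q = 4

Short-run supply begins at min AVC. From VC = 37q - 16q^2 + 2q^3, AVC = 37 - 16q + 2q^2.
dAVC/dq = -16 + 4q = 0 gives q = 4. min AVC = 37 - 16·4 + 2·4^2 = 5.
For P < $5 the firm produces nothing.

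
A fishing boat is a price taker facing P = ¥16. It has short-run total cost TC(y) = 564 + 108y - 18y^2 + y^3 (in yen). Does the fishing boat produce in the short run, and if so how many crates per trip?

Shut down

Variable cost is VC = 108y - 18y^2 + y^3, so AVC = VC/y = 108 - 18y + y^2 and MC = dTC/dy = 108 - 36y + 3y^2.
AVC hits its minimum where MC = AVC, at y = 9, giving min AVC = 108 - 18·9 + 9^2 = ¥27.
P = ¥16 lies below min AVC = ¥27; no output level covers variable cost.
Shutting down limits the loss to fixed cost, ¥564.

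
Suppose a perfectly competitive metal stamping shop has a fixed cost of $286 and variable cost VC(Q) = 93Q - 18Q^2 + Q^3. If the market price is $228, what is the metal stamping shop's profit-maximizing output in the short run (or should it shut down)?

Variable cost is VC = 93Q - 18Q^2 + Q^3, so AVC = VC/Q = 93 - 18Q + Q^2 and MC = dTC/dQ = 93 - 36Q + 3Q^2.
AVC is minimized where dAVC/dQ = -18 + 2Q = 0, at Q = 9; min AVC = 93 - 18·9 + 9^2 = $12.
P = $228 exceeds min AVC = $12, so the firm stays open.
Solving P = MC: -135 - 36Q + 3Q^2 = 0 ⇒ Q = -3 or 15. On the upward-sloping branch, Q* = 15.
Check: AVC at Q = 15 is $48 ≤ P, so revenue covers variable cost.
Profit = P·Q − TC = 228·15 − 1006 = $2414.

Produce at Q = 15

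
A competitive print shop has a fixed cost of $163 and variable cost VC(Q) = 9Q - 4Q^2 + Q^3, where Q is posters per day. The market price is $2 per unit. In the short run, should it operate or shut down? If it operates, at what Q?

Strip out fixed cost: VC = 9Q - 4Q^2 + Q^3. Then AVC = 9 - 4Q + Q^2 and MC = 9 - 8Q + 3Q^2.
AVC is minimized where dAVC/dQ = -4 + 2Q = 0, at Q = 2; min AVC = 9 - 4·2 + 2^2 = $5.
P = $2 lies below min AVC = $5; no output level covers variable cost.
Shutting down limits the loss to fixed cost, $163.

Shut down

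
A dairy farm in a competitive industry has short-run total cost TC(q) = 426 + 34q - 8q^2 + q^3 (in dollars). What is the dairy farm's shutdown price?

$18 per unit

The firm shuts down when price falls below the minimum of average variable cost. AVC = VC/q = 34 - 8q + q^2.
At the minimum of AVC, MC = AVC. MC = 34 - 16q + 3q^2; setting MC = AVC gives 2q^2 - 8q = 0, so q = 4. min AVC = 18.
The firm shuts down for any P below $18.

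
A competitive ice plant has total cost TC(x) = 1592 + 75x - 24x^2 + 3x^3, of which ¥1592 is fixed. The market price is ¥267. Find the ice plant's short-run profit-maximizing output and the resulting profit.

Profit = -¥56 at x = 8

AVC = 75 - 24x + 3x^2 has its minimum ¥27 at x = 4; price ¥267 clears that bar, so the firm operates.
MC = 75 - 48x + 9x^2. Setting P = MC and taking the root on the rising branch gives x* = 8.
TR = 267·8 = 2136. TC = 1592 + 600 = 2192. Profit = 2136 − 2192 = -¥56.
Shutting down would mean losing the fixed cost of ¥1592, so operating at a loss of ¥56 is better by ¥1536.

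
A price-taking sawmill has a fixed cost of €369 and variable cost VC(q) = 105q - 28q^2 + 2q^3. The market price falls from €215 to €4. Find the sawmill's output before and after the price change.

Output falls from 11 to 0 (the firm shuts down)

MC = 105 - 56q + 6q^2; the shutdown threshold is min AVC = €7 (at q = 7).
With P = €215 above the shutdown price, P = MC gives q = 11.
At P = €4 < min AVC = €7, price no longer covers variable cost at any output, so the firm shuts down: q = 0.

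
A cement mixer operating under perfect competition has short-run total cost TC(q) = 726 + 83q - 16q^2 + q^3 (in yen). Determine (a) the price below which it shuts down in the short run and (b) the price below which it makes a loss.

AVC = 83 - 16q + q^2; minimized at q = 8, giving min AVC = ¥19. That is the shutdown price.
ATC = 726/q + 83 - 16q + q^2. Setting dATC/dq = −726/q^2 − 16 + 2q = 0 gives q = 11 (since 2·11^3 − 16·11^2 = 726).
min ATC = 726/11 + 83 − 16·11 + 11^2 = ¥94. That is the break-even price.
For ¥19 ≤ P < ¥94 the firm produces at a loss; below ¥19 it shuts down.

Shutdown price = ¥19; break-even price = ¥94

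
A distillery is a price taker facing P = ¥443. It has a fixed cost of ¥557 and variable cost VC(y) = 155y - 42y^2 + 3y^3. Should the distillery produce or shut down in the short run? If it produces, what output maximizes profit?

Variable cost is VC = 155y - 42y^2 + 3y^3, so AVC = VC/y = 155 - 42y + 3y^2 and MC = dTC/dy = 155 - 84y + 9y^2.
AVC is minimized where dAVC/dy = -42 + 6y = 0, at y = 7; min AVC = 155 - 42·7 + 3·7^2 = ¥8.
Since P = ¥443 ≥ min AVC = ¥8, price covers variable cost and the firm should produce.
Set P = MC: 443 = 155 - 84y + 9y^2 → -288 - 84y + 9y^2 = 0. The roots are y = -8/3 and y = 12; the profit-maximizing output is on the rising part of MC, so y* = 12.
Check: AVC at y = 12 is ¥83 ≤ P, so revenue covers variable cost.
Profit = P·y − TC = 443·12 − 1553 = ¥3763.

Produce at y = 12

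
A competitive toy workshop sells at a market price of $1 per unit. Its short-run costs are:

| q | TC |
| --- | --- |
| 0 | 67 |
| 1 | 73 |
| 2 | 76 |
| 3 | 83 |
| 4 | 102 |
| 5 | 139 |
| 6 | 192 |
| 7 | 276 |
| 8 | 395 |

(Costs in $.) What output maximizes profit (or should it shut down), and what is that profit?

Tabulate TR − TC: q=0: -67; q=1: -72; q=2: -74; q=3: -80; q=4: -98; q=5: -134; q=6: -186; q=7: -269; q=8: -387.
Profit is highest at q = 0. Equivalently, the lowest AVC in the table is 9/2 ≈ $4.50 at q = 2, and P = $1 falls below it — price never covers variable cost, so the firm shuts down and loses only its fixed cost.

q = 0 (shut down); profit = -$67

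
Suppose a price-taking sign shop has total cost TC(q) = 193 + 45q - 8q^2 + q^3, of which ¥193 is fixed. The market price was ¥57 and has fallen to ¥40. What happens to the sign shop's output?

Output falls from 6 to 5

AVC = 45 - 8q + q^2, minimized at q = 4 where min AVC = ¥29. MC = 45 - 16q + 3q^2.
With P = ¥57 above the shutdown price, P = MC gives q = 6.
At P = ¥40 ≥ min AVC, set P = MC: q = 5. The firm stays open but cuts output.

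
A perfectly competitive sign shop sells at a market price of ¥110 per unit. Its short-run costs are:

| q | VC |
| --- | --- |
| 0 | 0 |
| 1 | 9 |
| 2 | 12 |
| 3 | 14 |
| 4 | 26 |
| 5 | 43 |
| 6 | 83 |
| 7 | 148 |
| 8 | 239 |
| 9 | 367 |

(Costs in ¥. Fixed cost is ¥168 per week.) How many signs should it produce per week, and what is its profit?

Compute π = P·q − TC at each output: q=0: -168; q=1: -67; q=2: 40; q=3: 148; q=4: 246; q=5: 339; q=6: 409; q=7: 454; q=8: 473; q=9: 455.
Profit is maximized at q = 8. AVC there is 239/8 = ¥29.88 ≤ P, so producing beats shutting down (which would give -¥168).

q = 8; profit = ¥473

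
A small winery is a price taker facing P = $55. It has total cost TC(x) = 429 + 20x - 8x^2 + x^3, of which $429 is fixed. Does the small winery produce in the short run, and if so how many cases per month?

Variable cost is VC = 20x - 8x^2 + x^3, so AVC = VC/x = 20 - 8x + x^2 and MC = dTC/dx = 20 - 16x + 3x^2.
The AVC parabola has its vertex at x = 8/2 = 4, where AVC = 20 - 8·4 + 4^2 = $4.
P = $55 exceeds min AVC = $4, so the firm stays open.
Set P = MC: 55 = 20 - 16x + 3x^2 → -35 - 16x + 3x^2 = 0. The roots are x = -5/3 and x = 7; the profit-maximizing output is on the rising part of MC, so x* = 7.
Check: AVC at x = 7 is $13 ≤ P, so revenue covers variable cost.
Profit = P·x − TC = 55·7 − 520 = -$135, a loss, but smaller than the $429 fixed cost the firm would lose by shutting down.

Produce at x = 7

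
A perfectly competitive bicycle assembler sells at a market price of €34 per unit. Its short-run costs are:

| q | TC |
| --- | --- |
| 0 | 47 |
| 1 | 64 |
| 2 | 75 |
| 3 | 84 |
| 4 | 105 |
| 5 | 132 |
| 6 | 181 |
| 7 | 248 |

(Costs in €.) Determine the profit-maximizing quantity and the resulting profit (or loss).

Compute π = P·q − TC at each output: q=0: -47; q=1: -30; q=2: -7; q=3: 18; q=4: 31; q=5: 38; q=6: 23; q=7: -10.
Profit is maximized at q = 5. AVC there is 85/5 = €17 ≤ P, so producing beats shutting down (which would give -€47).

q = 5; profit = €38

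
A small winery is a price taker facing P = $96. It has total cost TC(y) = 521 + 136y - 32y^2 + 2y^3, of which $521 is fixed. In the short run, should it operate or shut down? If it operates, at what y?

Variable cost is VC = 136y - 32y^2 + 2y^3, so AVC = VC/y = 136 - 32y + 2y^2 and MC = dTC/dy = 136 - 64y + 6y^2.
AVC hits its minimum where MC = AVC, at y = 8, giving min AVC = 136 - 32·8 + 2·8^2 = $8.
P = $96 exceeds min AVC = $8, so the firm stays open.
Set P = MC: 96 = 136 - 64y + 6y^2 → 40 - 64y + 6y^2 = 0. The roots are y = 2/3 and y = 10; the profit-maximizing output is on the rising part of MC, so y* = 10.
Check: AVC at y = 10 is $16 ≤ P, so revenue covers variable cost.
Profit = P·y − TC = 96·10 − 681 = $279.

Produce at y = 10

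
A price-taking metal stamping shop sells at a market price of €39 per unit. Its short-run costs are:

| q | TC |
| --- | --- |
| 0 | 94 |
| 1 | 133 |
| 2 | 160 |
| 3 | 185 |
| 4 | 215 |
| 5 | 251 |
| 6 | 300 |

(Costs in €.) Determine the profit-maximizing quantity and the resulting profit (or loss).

Tabulate TR − TC: q=0: -94; q=1: -94; q=2: -82; q=3: -68; q=4: -59; q=5: -56; q=6: -66.
Profit is maximized at q = 5. AVC there is 157/5 = €31.40 ≤ P, so producing beats shutting down (which would give -€94).

q = 5; profit = -€56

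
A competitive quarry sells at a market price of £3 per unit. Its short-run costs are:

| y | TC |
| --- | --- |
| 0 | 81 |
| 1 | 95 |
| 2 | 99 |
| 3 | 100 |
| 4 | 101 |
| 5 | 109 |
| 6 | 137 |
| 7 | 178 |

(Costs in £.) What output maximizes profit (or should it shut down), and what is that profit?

Tabulate TR − TC: y=0: -81; y=1: -92; y=2: -93; y=3: -91; y=4: -89; y=5: -94; y=6: -119; y=7: -157.
Profit is highest at y = 0. Equivalently, the lowest AVC in the table is 20/4 ≈ £5 at y = 4, and P = £3 falls below it — price never covers variable cost, so the firm shuts down and loses only its fixed cost.

y = 0 (shut down); profit = -£81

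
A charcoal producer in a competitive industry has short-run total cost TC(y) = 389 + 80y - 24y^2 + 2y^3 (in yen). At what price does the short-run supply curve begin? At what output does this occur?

¥8 per unit, at y = 6

Short-run supply begins at min AVC. From VC = 80y - 24y^2 + 2y^3, AVC = 80 - 24y + 2y^2.
At the minimum of AVC, MC = AVC. MC = 80 - 48y + 6y^2; setting MC = AVC gives 4y^2 - 24y = 0, so y = 6. min AVC = 8.
So the shutdown price is ¥8.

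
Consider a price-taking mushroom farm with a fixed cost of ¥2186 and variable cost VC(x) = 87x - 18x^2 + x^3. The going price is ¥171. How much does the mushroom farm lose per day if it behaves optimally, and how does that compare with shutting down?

AVC = 87 - 18x + x^2 has its minimum ¥6 at x = 9; price ¥171 clears that bar, so the firm operates.
With MC = 87 - 36x + 3x^2, P = MC on the upward-sloping part at x* = 14.
TR = 171·14 = 2394. TC = 2186 + 434 = 2620. Profit = 2394 − 2620 = -¥226.
Shutting down would mean losing the fixed cost of ¥2186, so operating at a loss of ¥226 is better by ¥1960.

Profit = -¥226 at x = 14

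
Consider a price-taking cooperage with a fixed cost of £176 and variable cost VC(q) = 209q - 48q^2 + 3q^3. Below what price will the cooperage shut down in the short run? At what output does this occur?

Short-run supply begins at min AVC. From VC = 209q - 48q^2 + 3q^3, AVC = 209 - 48q + 3q^2.
dAVC/dq = -48 + 6q = 0 gives q = 8. min AVC = 209 - 48·8 + 3·8^2 = 17.
For P < £17 the firm produces nothing.

£17 per unit, at q = 8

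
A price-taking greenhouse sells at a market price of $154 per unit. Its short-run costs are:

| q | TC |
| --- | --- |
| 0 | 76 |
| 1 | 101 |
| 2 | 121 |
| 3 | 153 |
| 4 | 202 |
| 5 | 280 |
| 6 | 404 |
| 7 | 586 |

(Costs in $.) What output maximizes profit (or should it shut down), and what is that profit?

Compute π = P·q − TC at each output: q=0: -76; q=1: 53; q=2: 187; q=3: 309; q=4: 414; q=5: 490; q=6: 520; q=7: 492.
Profit is maximized at q = 6. AVC there is 328/6 = $54.67 ≤ P, so producing beats shutting down (which would give -$76).

q = 6; profit = $520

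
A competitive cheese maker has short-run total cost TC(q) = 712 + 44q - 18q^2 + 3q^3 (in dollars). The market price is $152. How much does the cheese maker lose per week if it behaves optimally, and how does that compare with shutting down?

AVC = 44 - 18q + 3q^2; min AVC = $17 at q = 3. Since P = $152 ≥ min AVC, the firm produces.
MC = 44 - 36q + 9q^2. Setting P = MC and taking the root on the rising branch gives q* = 6.
TR = 152·6 = 912. TC = 712 + 264 = 976. Profit = 912 − 976 = -$64.
Shutting down would mean losing the fixed cost of $712, so operating at a loss of $64 is better by $648.

Profit = -$64 at q = 6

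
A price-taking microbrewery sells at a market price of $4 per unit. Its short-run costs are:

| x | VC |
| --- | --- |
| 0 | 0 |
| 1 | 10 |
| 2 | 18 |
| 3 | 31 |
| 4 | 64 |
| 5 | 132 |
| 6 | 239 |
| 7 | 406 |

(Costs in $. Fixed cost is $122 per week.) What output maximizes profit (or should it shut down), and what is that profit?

Tabulate TR − TC: x=0: -122; x=1: -128; x=2: -132; x=3: -141; x=4: -170; x=5: -234; x=6: -337; x=7: -500.
Profit is highest at x = 0. Equivalently, the lowest AVC in the table is 18/2 ≈ $9 at x = 2, and P = $4 falls below it — price never covers variable cost, so the firm shuts down and loses only its fixed cost.

x = 0 (shut down); profit = -$122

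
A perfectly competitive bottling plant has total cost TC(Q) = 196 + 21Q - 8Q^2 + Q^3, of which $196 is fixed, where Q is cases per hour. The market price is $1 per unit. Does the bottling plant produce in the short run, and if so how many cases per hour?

From TC, MC = TC'(Q) = 21 - 16Q + 3Q^2 and AVC = VC/Q = 21 - 8Q + Q^2.
The AVC parabola has its vertex at Q = 8/2 = 4, where AVC = 21 - 8·4 + 4^2 = $5.
With P < min AVC ($1 < $5), every unit sold adds to the loss.
Best response: produce nothing and absorb the $196 fixed cost.

Shut down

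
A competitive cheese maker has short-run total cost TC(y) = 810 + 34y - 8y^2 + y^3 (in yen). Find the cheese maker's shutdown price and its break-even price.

Shutdown price = min AVC. AVC = 34 - 8y + y^2, with vertex at y = 4 and minimum ¥18.
ATC = 810/y + 34 - 8y + y^2. Setting dATC/dy = −810/y^2 − 8 + 2y = 0 gives y = 9 (since 2·9^3 − 8·9^2 = 810).
min ATC = 810/9 + 34 − 8·9 + 9^2 = ¥133. That is the break-even price.
For ¥18 ≤ P < ¥133 the firm produces at a loss; below ¥18 it shuts down.

Shutdown price = ¥18; break-even price = ¥133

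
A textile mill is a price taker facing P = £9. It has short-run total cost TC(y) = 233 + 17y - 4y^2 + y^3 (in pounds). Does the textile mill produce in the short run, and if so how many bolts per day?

From TC, MC = TC'(y) = 17 - 8y + 3y^2 and AVC = VC/y = 17 - 4y + y^2.
AVC is minimized where dAVC/dy = -4 + 2y = 0, at y = 2; min AVC = 17 - 4·2 + 2^2 = £13.
With P < min AVC (£9 < £13), every unit sold adds to the loss.
Best response: produce nothing and absorb the £233 fixed cost.

Shut down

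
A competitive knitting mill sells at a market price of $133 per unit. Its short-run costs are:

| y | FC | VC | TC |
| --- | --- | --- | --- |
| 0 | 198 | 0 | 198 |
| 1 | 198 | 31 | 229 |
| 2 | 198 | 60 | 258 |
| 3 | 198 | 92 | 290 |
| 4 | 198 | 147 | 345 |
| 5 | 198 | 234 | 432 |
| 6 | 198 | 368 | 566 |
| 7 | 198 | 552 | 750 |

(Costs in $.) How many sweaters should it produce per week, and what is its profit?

y = 5; profit = $233

Tabulate TR − TC: y=0: -198; y=1: -96; y=2: 8; y=3: 109; y=4: 187; y=5: 233; y=6: 232; y=7: 181.
Profit is maximized at y = 5. AVC there is 234/5 = $46.80 ≤ P, so producing beats shutting down (which would give -$198).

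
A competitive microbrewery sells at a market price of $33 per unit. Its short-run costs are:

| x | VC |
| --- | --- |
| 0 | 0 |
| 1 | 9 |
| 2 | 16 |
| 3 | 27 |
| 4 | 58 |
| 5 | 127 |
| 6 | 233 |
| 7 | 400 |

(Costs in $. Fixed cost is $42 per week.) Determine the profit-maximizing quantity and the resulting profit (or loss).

Profit at each row (π = 33x − TC): x=0: -42; x=1: -18; x=2: 8; x=3: 30; x=4: 32; x=5: -4; x=6: -77; x=7: -211.
Profit is maximized at x = 4. AVC there is 58/4 = $14.50 ≤ P, so producing beats shutting down (which would give -$42).

x = 4; profit = $32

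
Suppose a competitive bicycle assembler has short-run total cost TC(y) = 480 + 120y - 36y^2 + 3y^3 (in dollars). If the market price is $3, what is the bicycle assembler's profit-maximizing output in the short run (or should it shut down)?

Shut down

From TC, MC = TC'(y) = 120 - 72y + 9y^2 and AVC = VC/y = 120 - 36y + 3y^2.
AVC hits its minimum where MC = AVC, at y = 6, giving min AVC = 120 - 36·6 + 3·6^2 = $12.
Since P = $3 < min AVC = $12, price fails to cover variable cost at any output.
The firm minimizes its loss by shutting down and losing only its fixed cost of $480.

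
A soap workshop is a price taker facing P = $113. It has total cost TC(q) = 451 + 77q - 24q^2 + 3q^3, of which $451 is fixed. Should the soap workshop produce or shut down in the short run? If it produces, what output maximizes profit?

Produce at q = 6

From TC, MC = TC'(q) = 77 - 48q + 9q^2 and AVC = VC/q = 77 - 24q + 3q^2.
AVC hits its minimum where MC = AVC, at q = 4, giving min AVC = 77 - 24·4 + 3·4^2 = $29.
Because $113 ≥ $29, revenue can cover variable cost; the firm operates.
Set P = MC: 113 = 77 - 48q + 9q^2 → -36 - 48q + 9q^2 = 0. The roots are q = -2/3 and q = 6; the profit-maximizing output is on the rising part of MC, so q* = 6.
Check: AVC at q = 6 is $41 ≤ P, so revenue covers variable cost.
Profit = P·q − TC = 113·6 − 697 = -$19, a loss, but smaller than the $451 fixed cost the firm would lose by shutting down.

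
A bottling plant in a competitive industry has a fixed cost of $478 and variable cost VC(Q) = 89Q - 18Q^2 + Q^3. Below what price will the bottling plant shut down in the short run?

$8 per unit

The shutdown price is the minimum of AVC. VC = 89Q - 18Q^2 + Q^3, so AVC = 89 - 18Q + Q^2.
At the minimum of AVC, MC = AVC. MC = 89 - 36Q + 3Q^2; setting MC = AVC gives 2Q^2 - 18Q = 0, so Q = 9. min AVC = 8.
So the shutdown price is $8.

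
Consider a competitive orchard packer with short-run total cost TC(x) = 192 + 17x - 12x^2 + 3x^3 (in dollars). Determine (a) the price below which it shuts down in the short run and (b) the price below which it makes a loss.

Shutdown price = min AVC. AVC = 17 - 12x + 3x^2, with vertex at x = 2 and minimum $5.
ATC = 192/x + 17 - 12x + 3x^2. Setting dATC/dx = −192/x^2 − 12 + 6x = 0 gives x = 4 (since 6·4^3 − 12·4^2 = 192).
min ATC = 192/4 + 17 − 12·4 + 3·4^2 = $65. That is the break-even price.
Between these two prices the firm operates at a loss; above $65 it earns a profit.

Shutdown price = $5; break-even price = $65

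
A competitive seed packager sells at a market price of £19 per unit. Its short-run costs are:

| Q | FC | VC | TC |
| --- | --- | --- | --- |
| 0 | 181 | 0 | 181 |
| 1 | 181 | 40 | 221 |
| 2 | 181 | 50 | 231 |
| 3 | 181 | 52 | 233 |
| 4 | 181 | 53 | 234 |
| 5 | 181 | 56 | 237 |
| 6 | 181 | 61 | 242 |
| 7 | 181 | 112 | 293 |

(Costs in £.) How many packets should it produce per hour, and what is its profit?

Profit at each row (π = 19Q − TC): Q=0: -181; Q=1: -202; Q=2: -193; Q=3: -176; Q=4: -158; Q=5: -142; Q=6: -128; Q=7: -160.
Profit is maximized at Q = 6. AVC there is 61/6 = £10.17 ≤ P, so producing beats shutting down (which would give -£181).

Q = 6; profit = -£128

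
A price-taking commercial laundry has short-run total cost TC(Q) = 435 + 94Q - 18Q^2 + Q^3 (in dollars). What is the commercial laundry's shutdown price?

The shutdown price is the minimum of AVC. VC = 94Q - 18Q^2 + Q^3, so AVC = 94 - 18Q + Q^2.
dAVC/dQ = -18 + 2Q = 0 gives Q = 9. min AVC = 94 - 18·9 + 9^2 = 13.
So the shutdown price is $13.

$13 per unit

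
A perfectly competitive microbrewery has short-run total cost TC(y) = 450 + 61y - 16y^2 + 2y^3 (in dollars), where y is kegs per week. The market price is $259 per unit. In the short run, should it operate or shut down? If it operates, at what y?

Produce at y = 9

Variable cost is VC = 61y - 16y^2 + 2y^3, so AVC = VC/y = 61 - 16y + 2y^2 and MC = dTC/dy = 61 - 32y + 6y^2.
The AVC parabola has its vertex at y = 16/4 = 4, where AVC = 61 - 16·4 + 2·4^2 = $29.
Because $259 ≥ $29, revenue can cover variable cost; the firm operates.
Set P = MC: 259 = 61 - 32y + 6y^2 → -198 - 32y + 6y^2 = 0. The roots are y = -11/3 and y = 9; the profit-maximizing output is on the rising part of MC, so y* = 9.
Check: AVC at y = 9 is $79 ≤ P, so revenue covers variable cost.
Profit = P·y − TC = 259·9 − 1161 = $1170.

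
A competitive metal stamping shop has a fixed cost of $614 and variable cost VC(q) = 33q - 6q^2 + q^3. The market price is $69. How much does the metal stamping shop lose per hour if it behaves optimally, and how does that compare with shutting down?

AVC = 33 - 6q + q^2; min AVC = $24 at q = 3. Since P = $69 ≥ min AVC, the firm produces.
With MC = 33 - 12q + 3q^2, P = MC on the upward-sloping part at q* = 6.
TR = 69·6 = 414. TC = 614 + 198 = 812. Profit = 414 − 812 = -$398.
That loss of $398 beats the $614 the firm would lose by shutting down; producing recovers $216 of fixed cost.

Profit = -$398 at q = 6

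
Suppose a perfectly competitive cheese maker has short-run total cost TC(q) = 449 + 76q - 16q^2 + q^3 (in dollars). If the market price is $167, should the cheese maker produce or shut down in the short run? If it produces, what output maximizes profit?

Variable cost is VC = 76q - 16q^2 + q^3, so AVC = VC/q = 76 - 16q + q^2 and MC = dTC/dq = 76 - 32q + 3q^2.
AVC is minimized where dAVC/dq = -16 + 2q = 0, at q = 8; min AVC = 76 - 16·8 + 8^2 = $12.
Since P = $167 ≥ min AVC = $12, price covers variable cost and the firm should produce.
P = MC gives -91 - 32q + 3q^2 = 0, with roots -7/3 and 13. Take the larger (rising MC): q* = 13.
Check: AVC at q = 13 is $37 ≤ P, so revenue covers variable cost.
Profit = P·q − TC = 167·13 − 930 = $1241.

Produce at q = 13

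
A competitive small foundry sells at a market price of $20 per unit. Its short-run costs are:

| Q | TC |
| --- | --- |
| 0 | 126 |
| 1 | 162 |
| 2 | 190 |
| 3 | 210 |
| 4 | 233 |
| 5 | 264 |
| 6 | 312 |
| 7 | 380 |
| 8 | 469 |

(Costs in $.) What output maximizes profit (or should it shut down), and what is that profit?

Compute π = P·Q − TC at each output: Q=0: -126; Q=1: -142; Q=2: -150; Q=3: -150; Q=4: -153; Q=5: -164; Q=6: -192; Q=7: -240; Q=8: -309.
Profit is highest at Q = 0. Equivalently, the lowest AVC in the table is 107/4 ≈ $26.75 at Q = 4, and P = $20 falls below it — price never covers variable cost, so the firm shuts down and loses only its fixed cost.

Q = 0 (shut down); profit = -$126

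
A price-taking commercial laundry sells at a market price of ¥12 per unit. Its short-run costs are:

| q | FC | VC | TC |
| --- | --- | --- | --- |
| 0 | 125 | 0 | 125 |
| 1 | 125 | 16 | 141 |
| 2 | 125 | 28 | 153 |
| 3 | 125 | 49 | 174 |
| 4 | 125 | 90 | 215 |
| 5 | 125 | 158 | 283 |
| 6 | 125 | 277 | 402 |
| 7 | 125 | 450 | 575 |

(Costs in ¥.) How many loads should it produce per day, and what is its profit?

Profit at each row (π = 12q − TC): q=0: -125; q=1: -129; q=2: -129; q=3: -138; q=4: -167; q=5: -223; q=6: -330; q=7: -491.
Profit is highest at q = 0. Equivalently, the lowest AVC in the table is 28/2 ≈ ¥14 at q = 2, and P = ¥12 falls below it — price never covers variable cost, so the firm shuts down and loses only its fixed cost.

q = 0 (shut down); profit = -¥125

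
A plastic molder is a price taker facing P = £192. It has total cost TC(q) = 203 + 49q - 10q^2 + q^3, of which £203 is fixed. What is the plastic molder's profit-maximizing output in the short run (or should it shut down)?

Variable cost is VC = 49q - 10q^2 + q^3, so AVC = VC/q = 49 - 10q + q^2 and MC = dTC/dq = 49 - 20q + 3q^2.
AVC hits its minimum where MC = AVC, at q = 5, giving min AVC = 49 - 10·5 + 5^2 = £24.
P = £192 exceeds min AVC = £24, so the firm stays open.
Set P = MC: 192 = 49 - 20q + 3q^2 → -143 - 20q + 3q^2 = 0. The roots are q = -13/3 and q = 11; the profit-maximizing output is on the rising part of MC, so q* = 11.
Check: AVC at q = 11 is £60 ≤ P, so revenue covers variable cost.
Profit = P·q − TC = 192·11 − 863 = £1249.

Produce at q = 11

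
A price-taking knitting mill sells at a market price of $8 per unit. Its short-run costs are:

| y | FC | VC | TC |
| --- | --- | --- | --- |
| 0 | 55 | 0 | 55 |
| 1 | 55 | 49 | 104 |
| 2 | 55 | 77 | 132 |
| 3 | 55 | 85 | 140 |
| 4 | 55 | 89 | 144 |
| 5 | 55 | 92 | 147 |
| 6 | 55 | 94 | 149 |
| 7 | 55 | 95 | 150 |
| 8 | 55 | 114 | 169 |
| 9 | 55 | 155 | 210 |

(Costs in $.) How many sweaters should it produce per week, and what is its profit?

y = 0 (shut down); profit = -$55

Profit at each row (π = 8y − TC): y=0: -55; y=1: -96; y=2: -116; y=3: -116; y=4: -112; y=5: -107; y=6: -101; y=7: -94; y=8: -105; y=9: -138.
Profit is highest at y = 0. Equivalently, the lowest AVC in the table is 95/7 ≈ $13.57 at y = 7, and P = $8 falls below it — price never covers variable cost, so the firm shuts down and loses only its fixed cost.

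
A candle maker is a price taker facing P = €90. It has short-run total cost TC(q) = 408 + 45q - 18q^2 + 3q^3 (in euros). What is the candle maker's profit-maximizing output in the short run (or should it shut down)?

Produce at q = 5

Variable cost is VC = 45q - 18q^2 + 3q^3, so AVC = VC/q = 45 - 18q + 3q^2 and MC = dTC/dq = 45 - 36q + 9q^2.
The AVC parabola has its vertex at q = 18/6 = 3, where AVC = 45 - 18·3 + 3·3^2 = €18.
Since P = €90 ≥ min AVC = €18, price covers variable cost and the firm should produce.
Set P = MC: 90 = 45 - 36q + 9q^2 → -45 - 36q + 9q^2 = 0. The roots are q = -1 and q = 5; the profit-maximizing output is on the rising part of MC, so q* = 5.
Check: AVC at q = 5 is €30 ≤ P, so revenue covers variable cost.
Profit = P·q − TC = 90·5 − 558 = -€108, a loss, but smaller than the €408 fixed cost the firm would lose by shutting down.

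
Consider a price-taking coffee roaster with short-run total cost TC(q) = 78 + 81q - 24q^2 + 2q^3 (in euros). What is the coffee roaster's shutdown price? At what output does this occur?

The shutdown price is the minimum of AVC. VC = 81q - 24q^2 + 2q^3, so AVC = 81 - 24q + 2q^2.
At the minimum of AVC, MC = AVC. MC = 81 - 48q + 6q^2; setting MC = AVC gives 4q^2 - 24q = 0, so q = 6. min AVC = 9.
The firm shuts down for any P below €9.

€9 per unit, at q = 6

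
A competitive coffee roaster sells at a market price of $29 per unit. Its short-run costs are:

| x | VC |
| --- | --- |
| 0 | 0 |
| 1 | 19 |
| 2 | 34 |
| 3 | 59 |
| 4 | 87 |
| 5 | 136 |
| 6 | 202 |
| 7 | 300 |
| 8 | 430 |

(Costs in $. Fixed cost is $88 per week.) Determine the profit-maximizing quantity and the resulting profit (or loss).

x = 4; profit = -$59

Profit at each row (π = 29x − TC): x=0: -88; x=1: -78; x=2: -64; x=3: -60; x=4: -59; x=5: -79; x=6: -116; x=7: -185; x=8: -286.
Profit is maximized at x = 4. AVC there is 87/4 = $21.75 ≤ P, so producing beats shutting down (which would give -$88).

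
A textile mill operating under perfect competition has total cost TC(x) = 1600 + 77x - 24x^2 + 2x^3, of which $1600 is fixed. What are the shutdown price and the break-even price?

Shutdown price = min AVC. AVC = 77 - 24x + 2x^2, with vertex at x = 6 and minimum $5.
ATC = 1600/x + 77 - 24x + 2x^2. Setting dATC/dx = −1600/x^2 − 24 + 4x = 0 gives x = 10 (since 4·10^3 − 24·10^2 = 1600).
min ATC = 1600/10 + 77 − 24·10 + 2·10^2 = $197. That is the break-even price.
For $5 ≤ P < $197 the firm produces at a loss; below $5 it shuts down.

Shutdown price = $5; break-even price = $197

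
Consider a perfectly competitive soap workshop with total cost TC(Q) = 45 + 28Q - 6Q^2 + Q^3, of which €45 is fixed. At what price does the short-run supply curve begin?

Short-run supply begins at min AVC. From VC = 28Q - 6Q^2 + Q^3, AVC = 28 - 6Q + Q^2.
At the minimum of AVC, MC = AVC. MC = 28 - 12Q + 3Q^2; setting MC = AVC gives 2Q^2 - 6Q = 0, so Q = 3. min AVC = 19.
For P < €19 the firm produces nothing.

€19 per unit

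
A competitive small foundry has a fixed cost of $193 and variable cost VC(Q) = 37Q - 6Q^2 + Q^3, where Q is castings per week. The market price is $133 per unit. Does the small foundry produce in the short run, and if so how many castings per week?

Produce at Q = 8

Variable cost is VC = 37Q - 6Q^2 + Q^3, so AVC = VC/Q = 37 - 6Q + Q^2 and MC = dTC/dQ = 37 - 12Q + 3Q^2.
The AVC parabola has its vertex at Q = 6/2 = 3, where AVC = 37 - 6·3 + 3^2 = $28.
P = $133 exceeds min AVC = $28, so the firm stays open.
Solving P = MC: -96 - 12Q + 3Q^2 = 0 ⇒ Q = -4 or 8. On the upward-sloping branch, Q* = 8.
Check: AVC at Q = 8 is $53 ≤ P, so revenue covers variable cost.
Profit = P·Q − TC = 133·8 − 617 = $447.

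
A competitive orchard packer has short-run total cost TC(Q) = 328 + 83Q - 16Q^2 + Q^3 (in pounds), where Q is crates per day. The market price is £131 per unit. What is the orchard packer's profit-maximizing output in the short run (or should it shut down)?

Variable cost is VC = 83Q - 16Q^2 + Q^3, so AVC = VC/Q = 83 - 16Q + Q^2 and MC = dTC/dQ = 83 - 32Q + 3Q^2.
AVC is minimized where dAVC/dQ = -16 + 2Q = 0, at Q = 8; min AVC = 83 - 16·8 + 8^2 = £19.
Since P = £131 ≥ min AVC = £19, price covers variable cost and the firm should produce.
Set P = MC: 131 = 83 - 32Q + 3Q^2 → -48 - 32Q + 3Q^2 = 0. The roots are Q = -4/3 and Q = 12; the profit-maximizing output is on the rising part of MC, so Q* = 12.
Check: AVC at Q = 12 is £35 ≤ P, so revenue covers variable cost.
Profit = P·Q − TC = 131·12 − 748 = £824.

Produce at Q = 12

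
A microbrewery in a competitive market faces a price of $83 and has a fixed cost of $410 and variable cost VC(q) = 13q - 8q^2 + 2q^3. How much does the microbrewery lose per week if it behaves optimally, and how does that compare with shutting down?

AVC = 13 - 8q + 2q^2; min AVC = $5 at q = 2. Since P = $83 ≥ min AVC, the firm produces.
MC = 13 - 16q + 6q^2. Setting P = MC and taking the root on the rising branch gives q* = 5.
TR = 83·5 = 415. TC = 410 + 115 = 525. Profit = 415 − 525 = -$110.
Shutting down would mean losing the fixed cost of $410, so operating at a loss of $110 is better by $300.

Profit = -$110 at q = 5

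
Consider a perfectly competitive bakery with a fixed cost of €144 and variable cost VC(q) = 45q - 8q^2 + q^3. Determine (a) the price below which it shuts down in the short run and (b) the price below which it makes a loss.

AVC = 45 - 8q + q^2; minimized at q = 4, giving min AVC = €29. That is the shutdown price.
ATC = 144/q + 45 - 8q + q^2. Setting dATC/dq = −144/q^2 − 8 + 2q = 0 gives q = 6 (since 2·6^3 − 8·6^2 = 144).
min ATC = 144/6 + 45 − 8·6 + 6^2 = €57. That is the break-even price.
For €29 ≤ P < €57 the firm produces at a loss; below €29 it shuts down.

Shutdown price = €29; break-even price = €57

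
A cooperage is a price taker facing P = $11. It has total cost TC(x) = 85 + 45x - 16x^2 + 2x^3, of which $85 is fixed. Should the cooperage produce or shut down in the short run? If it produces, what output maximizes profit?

Shut down

Strip out fixed cost: VC = 45x - 16x^2 + 2x^3. Then AVC = 45 - 16x + 2x^2 and MC = 45 - 32x + 6x^2.
AVC hits its minimum where MC = AVC, at x = 4, giving min AVC = 45 - 16·4 + 2·4^2 = $13.
Since P = $11 < min AVC = $13, price fails to cover variable cost at any output.
Shutting down limits the loss to fixed cost, $85.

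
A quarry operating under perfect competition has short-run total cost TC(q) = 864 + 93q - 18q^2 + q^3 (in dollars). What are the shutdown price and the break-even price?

Shutdown price = $12; break-even price = $93

AVC = 93 - 18q + q^2; minimized at q = 9, giving min AVC = $12. That is the shutdown price.
ATC = 864/q + 93 - 18q + q^2. Setting dATC/dq = −864/q^2 − 18 + 2q = 0 gives q = 12 (since 2·12^3 − 18·12^2 = 864).
min ATC = 864/12 + 93 − 18·12 + 12^2 = $93. That is the break-even price.
Between these two prices the firm operates at a loss; above $93 it earns a profit.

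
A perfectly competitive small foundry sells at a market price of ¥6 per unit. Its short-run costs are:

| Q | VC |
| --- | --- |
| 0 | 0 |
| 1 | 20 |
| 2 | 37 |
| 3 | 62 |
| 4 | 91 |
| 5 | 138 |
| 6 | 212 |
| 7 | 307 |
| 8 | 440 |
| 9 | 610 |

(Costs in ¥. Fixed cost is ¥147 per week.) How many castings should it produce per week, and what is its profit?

Profit at each row (π = 6Q − TC): Q=0: -147; Q=1: -161; Q=2: -172; Q=3: -191; Q=4: -214; Q=5: -255; Q=6: -323; Q=7: -412; Q=8: -539; Q=9: -703.
Profit is highest at Q = 0. Equivalently, the lowest AVC in the table is 37/2 ≈ ¥18.50 at Q = 2, and P = ¥6 falls below it — price never covers variable cost, so the firm shuts down and loses only its fixed cost.

Q = 0 (shut down); profit = -¥147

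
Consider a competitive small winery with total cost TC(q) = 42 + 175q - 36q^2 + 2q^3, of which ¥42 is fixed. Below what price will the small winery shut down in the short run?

¥13 per unit

Short-run supply begins at min AVC. From VC = 175q - 36q^2 + 2q^3, AVC = 175 - 36q + 2q^2.
dAVC/dq = -36 + 4q = 0 gives q = 9. min AVC = 175 - 36·9 + 2·9^2 = 13.
So the shutdown price is ¥13.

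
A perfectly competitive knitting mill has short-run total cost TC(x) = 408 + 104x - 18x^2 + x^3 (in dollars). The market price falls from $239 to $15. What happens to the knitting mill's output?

Output falls from 15 to 0 (the firm shuts down)

MC = 104 - 36x + 3x^2; the shutdown threshold is min AVC = $23 (at x = 9).
At P = $239 ≥ min AVC, set P = MC on the rising branch: x = 15.
At P = $15 < min AVC = $23, price no longer covers variable cost at any output, so the firm shuts down: x = 0.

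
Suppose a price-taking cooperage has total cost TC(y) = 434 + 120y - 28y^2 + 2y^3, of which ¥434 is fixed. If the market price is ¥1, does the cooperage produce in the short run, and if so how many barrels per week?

From TC, MC = TC'(y) = 120 - 56y + 6y^2 and AVC = VC/y = 120 - 28y + 2y^2.
AVC is minimized where dAVC/dy = -28 + 4y = 0, at y = 7; min AVC = 120 - 28·7 + 2·7^2 = ¥22.
Since P = ¥1 < min AVC = ¥22, price fails to cover variable cost at any output.
The firm minimizes its loss by shutting down and losing only its fixed cost of ¥434.

Shut down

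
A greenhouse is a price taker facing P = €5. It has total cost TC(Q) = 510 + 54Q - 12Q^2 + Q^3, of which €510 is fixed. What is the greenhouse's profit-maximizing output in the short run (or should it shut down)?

From TC, MC = TC'(Q) = 54 - 24Q + 3Q^2 and AVC = VC/Q = 54 - 12Q + Q^2.
AVC is minimized where dAVC/dQ = -12 + 2Q = 0, at Q = 6; min AVC = 54 - 12·6 + 6^2 = €18.
P = €5 lies below min AVC = €18; no output level covers variable cost.
The firm minimizes its loss by shutting down and losing only its fixed cost of €510.

Shut down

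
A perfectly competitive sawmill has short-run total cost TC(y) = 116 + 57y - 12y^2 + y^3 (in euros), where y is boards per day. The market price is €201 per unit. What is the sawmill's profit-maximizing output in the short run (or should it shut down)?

From TC, MC = TC'(y) = 57 - 24y + 3y^2 and AVC = VC/y = 57 - 12y + y^2.
AVC is minimized where dAVC/dy = -12 + 2y = 0, at y = 6; min AVC = 57 - 12·6 + 6^2 = €21.
Because €201 ≥ €21, revenue can cover variable cost; the firm operates.
Set P = MC: 201 = 57 - 24y + 3y^2 → -144 - 24y + 3y^2 = 0. The roots are y = -4 and y = 12; the profit-maximizing output is on the rising part of MC, so y* = 12.
Check: AVC at y = 12 is €57 ≤ P, so revenue covers variable cost.
Profit = P·y − TC = 201·12 − 800 = €1612.

Produce at y = 12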